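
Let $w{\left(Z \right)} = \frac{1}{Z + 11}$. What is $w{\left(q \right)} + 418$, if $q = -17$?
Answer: $\frac{2507}{6} \approx 417.83$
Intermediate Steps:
$w{\left(Z \right)} = \frac{1}{11 + Z}$
$w{\left(q \right)} + 418 = \frac{1}{11 - 17} + 418 = \frac{1}{-6} + 418 = - \frac{1}{6} + 418 = \frac{2507}{6}$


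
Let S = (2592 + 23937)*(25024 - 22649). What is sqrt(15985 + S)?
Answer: 2*sqrt(15755590) ≈ 7938.7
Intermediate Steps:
S = 63006375 (S = 26529*2375 = 63006375)
sqrt(15985 + S) = sqrt(15985 + 63006375) = sqrt(63022360) = 2*sqrt(15755590)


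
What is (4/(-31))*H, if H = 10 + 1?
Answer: -44/31 ≈ -1.4194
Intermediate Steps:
H = 11
(4/(-31))*H = (4/(-31))*11 = (4*(-1/31))*11 = -4/31*11 = -44/31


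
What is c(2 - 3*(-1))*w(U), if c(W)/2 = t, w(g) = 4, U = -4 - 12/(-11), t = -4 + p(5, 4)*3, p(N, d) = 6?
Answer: 112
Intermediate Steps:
t = 14 (t = -4 + 6*3 = -4 + 18 = 14)
U = -32/11 (U = -4 - 12*(-1)/11 = -4 - 1*(-12/11) = -4 + 12/11 = -32/11 ≈ -2.9091)
c(W) = 28 (c(W) = 2*14 = 28)
c(2 - 3*(-1))*w(U) = 28*4 = 112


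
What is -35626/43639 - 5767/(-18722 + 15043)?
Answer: 120598059/160547881 ≈ 0.75117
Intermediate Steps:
-35626/43639 - 5767/(-18722 + 15043) = -35626*1/43639 - 5767/(-3679) = -35626/43639 - 5767*(-1/3679) = -35626/43639 + 5767/3679 = 120598059/160547881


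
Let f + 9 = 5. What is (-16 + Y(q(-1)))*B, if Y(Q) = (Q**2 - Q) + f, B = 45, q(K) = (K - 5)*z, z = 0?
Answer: -900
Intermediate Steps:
f = -4 (f = -9 + 5 = -4)
q(K) = 0 (q(K) = (K - 5)*0 = (-5 + K)*0 = 0)
Y(Q) = -4 + Q**2 - Q (Y(Q) = (Q**2 - Q) - 4 = -4 + Q**2 - Q)
(-16 + Y(q(-1)))*B = (-16 + (-4 + 0**2 - 1*0))*45 = (-16 + (-4 + 0 + 0))*45 = (-16 - 4)*45 = -20*45 = -900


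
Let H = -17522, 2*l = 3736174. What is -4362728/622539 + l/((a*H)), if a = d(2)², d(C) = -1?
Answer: -1239400732909/10908128358 ≈ -113.62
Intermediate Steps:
l = 1868087 (l = (½)*3736174 = 1868087)
a = 1 (a = (-1)² = 1)
-4362728/622539 + l/((a*H)) = -4362728/622539 + 1868087/((1*(-17522))) = -4362728*1/622539 + 1868087/(-17522) = -4362728/622539 + 1868087*(-1/17522) = -4362728/622539 - 1868087/17522 = -1239400732909/10908128358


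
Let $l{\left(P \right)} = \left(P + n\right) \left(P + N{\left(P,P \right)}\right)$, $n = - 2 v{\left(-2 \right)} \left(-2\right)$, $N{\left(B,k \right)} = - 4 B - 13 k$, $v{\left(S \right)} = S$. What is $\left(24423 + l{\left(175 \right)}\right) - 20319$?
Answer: $-463496$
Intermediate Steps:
$N{\left(B,k \right)} = - 13 k - 4 B$
$n = -8$ ($n = \left(-2\right) \left(-2\right) \left(-2\right) = 4 \left(-2\right) = -8$)
$l{\left(P \right)} = - 16 P \left(-8 + P\right)$ ($l{\left(P \right)} = \left(P - 8\right) \left(P - 17 P\right) = \left(-8 + P\right) \left(P - 17 P\right) = \left(-8 + P\right) \left(- 16 P\right) = - 16 P \left(-8 + P\right)$)
$\left(24423 + l{\left(175 \right)}\right) - 20319 = \left(24423 + 16 \cdot 175 \left(8 - 175\right)\right) - 20319 = \left(24423 + 16 \cdot 175 \left(-167\right)\right) - 20319 = \left(24423 - 467600\right) - 20319 = -443177 - 20319 = -463496$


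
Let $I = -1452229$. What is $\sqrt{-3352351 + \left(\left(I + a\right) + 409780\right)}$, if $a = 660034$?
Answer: $3 i \sqrt{414974} \approx 1932.6 i$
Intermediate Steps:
$\sqrt{-3352351 + \left(\left(I + a\right) + 409780\right)} = \sqrt{-3352351 + \left(\left(-1452229 + 660034\right) + 409780\right)} = \sqrt{-3352351 + \left(-792195 + 409780\right)} = \sqrt{-3352351 - 382415} = \sqrt{-3734766} = 3 i \sqrt{414974}$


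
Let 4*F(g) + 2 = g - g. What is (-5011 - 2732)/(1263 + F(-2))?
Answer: -15486/2525 ≈ -6.1331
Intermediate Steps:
F(g) = -½ (F(g) = -½ + (g - g)/4 = -½ + (¼)*0 = -½ + 0 = -½)
(-5011 - 2732)/(1263 + F(-2)) = (-5011 - 2732)/(1263 - ½) = -7743/2525/2 = -7743*2/2525 = -15486/2525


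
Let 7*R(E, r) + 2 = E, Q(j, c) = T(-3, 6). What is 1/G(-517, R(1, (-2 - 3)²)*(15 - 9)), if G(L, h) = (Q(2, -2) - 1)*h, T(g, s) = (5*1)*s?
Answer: -7/174 ≈ -0.040230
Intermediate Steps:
T(g, s) = 5*s
Q(j, c) = 30 (Q(j, c) = 5*6 = 30)
R(E, r) = -2/7 + E/7
G(L, h) = 29*h (G(L, h) = (30 - 1)*h = 29*h)
1/G(-517, R(1, (-2 - 3)²)*(15 - 9)) = 1/(29*((-2/7 + (⅐)*1)*(15 - 9))) = 1/(29*((-2/7 + ⅐)*6)) = 1/(29*(-⅐*6)) = 1/(29*(-6/7)) = 1/(-174/7) = -7/174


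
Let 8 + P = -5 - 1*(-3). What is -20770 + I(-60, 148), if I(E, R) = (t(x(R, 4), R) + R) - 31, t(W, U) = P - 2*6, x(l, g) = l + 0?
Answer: -20675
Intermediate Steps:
P = -10 (P = -8 + (-5 - 1*(-3)) = -8 + (-5 + 3) = -8 - 2 = -10)
x(l, g) = l
t(W, U) = -22 (t(W, U) = -10 - 2*6 = -10 - 12 = -22)
I(E, R) = -53 + R (I(E, R) = (-22 + R) - 31 = -53 + R)
-20770 + I(-60, 148) = -20770 + (-53 + 148) = -20770 + 95 = -20675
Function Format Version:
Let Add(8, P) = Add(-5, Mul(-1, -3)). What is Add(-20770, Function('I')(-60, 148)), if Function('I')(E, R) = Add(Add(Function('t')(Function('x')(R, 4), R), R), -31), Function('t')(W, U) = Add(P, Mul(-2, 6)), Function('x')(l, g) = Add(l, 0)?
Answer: -20675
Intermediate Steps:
P = -10 (P = Add(-8, Add(-5, Mul(-1, -3))) = Add(-8, Add(-5, 3)) = Add(-8, -2) = -10)
Function('x')(l, g) = l
Function('t')(W, U) = -22 (Function('t')(W, U) = Add(-10, Mul(-2, 6)) = Add(-10, -12) = -22)
Function('I')(E, R) = Add(-53, R) (Function('I')(E, R) = Add(Add(-22, R), -31) = Add(-53, R))
Add(-20770, Function('I')(-60, 148)) = Add(-20770, Add(-53, 148)) = Add(-20770, 95) = -20675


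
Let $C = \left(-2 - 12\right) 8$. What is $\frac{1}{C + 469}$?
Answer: $\frac{1}{357} \approx 0.0028011$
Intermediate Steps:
$C = -112$ ($C = \left(-14\right) 8 = -112$)
$\frac{1}{C + 469} = \frac{1}{-112 + 469} = \frac{1}{357}$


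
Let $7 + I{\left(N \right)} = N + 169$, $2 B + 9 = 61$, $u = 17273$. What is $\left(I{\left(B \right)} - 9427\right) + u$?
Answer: $8034$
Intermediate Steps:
$B = 26$ ($B = - \frac{9}{2} + \frac{1}{2} \cdot 61 = - \frac{9}{2} + \frac{61}{2} = 26$)
$I{\left(N \right)} = 162 + N$ ($I{\left(N \right)} = -7 + \left(N + 169\right) = -7 + \left(169 + N\right) = 162 + N$)
$\left(I{\left(B \right)} - 9427\right) + u = \left(\left(162 + 26\right) - 9427\right) + 17273 = \left(188 - 9427\right) + 17273 = -9239 + 17273 = 8034$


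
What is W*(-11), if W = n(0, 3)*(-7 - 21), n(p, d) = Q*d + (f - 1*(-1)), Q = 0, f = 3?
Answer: 1232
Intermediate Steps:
n(p, d) = 4 (n(p, d) = 0*d + (3 - 1*(-1)) = 0 + (3 + 1) = 0 + 4 = 4)
W = -112 (W = 4*(-7 - 21) = 4*(-28) = -112)
W*(-11) = -112*(-11) = 1232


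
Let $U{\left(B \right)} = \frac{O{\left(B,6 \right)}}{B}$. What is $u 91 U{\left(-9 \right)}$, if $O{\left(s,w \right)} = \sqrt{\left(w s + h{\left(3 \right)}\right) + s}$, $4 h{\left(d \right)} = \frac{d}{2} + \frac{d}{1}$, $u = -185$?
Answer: $\frac{16835 i \sqrt{110}}{12} \approx 14714.0 i$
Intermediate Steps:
$h{\left(d \right)} = \frac{3 d}{8}$ ($h{\left(d \right)} = \frac{\frac{d}{2} + \frac{d}{1}}{4} = \frac{d \frac{1}{2} + d 1}{4} = \frac{\frac{d}{2} + d}{4} = \frac{\frac{3}{2} d}{4} = \frac{3 d}{8}$)
$O{\left(s,w \right)} = \sqrt{\frac{9}{8} + s + s w}$ ($O{\left(s,w \right)} = \sqrt{\left(w s + \frac{3}{8} \cdot 3\right) + s} = \sqrt{\left(s w + \frac{9}{8}\right) + s} = \sqrt{\left(\frac{9}{8} + s w\right) + s} = \sqrt{\frac{9}{8} + s + s w}$)
$U{\left(B \right)} = \frac{\sqrt{18 + 112 B}}{4 B}$ ($U{\left(B \right)} = \frac{\frac{1}{4} \sqrt{18 + 16 B + 16 B 6}}{B} = \frac{\frac{1}{4} \sqrt{18 + 16 B + 96 B}}{B} = \frac{\frac{1}{4} \sqrt{18 + 112 B}}{B} = \frac{\sqrt{18 + 112 B}}{4 B}$)
$u 91 U{\left(-9 \right)} = \left(-185\right) 91 \frac{\sqrt{18 + 112 \left(-9\right)}}{4 \left(-9\right)} = - 16835 \cdot \frac{1}{4} \left(- \frac{1}{9}\right) \sqrt{18 - 1008} = - 16835 \cdot \frac{1}{4} \left(- \frac{1}{9}\right) \sqrt{-990} = - 16835 \cdot \frac{1}{4} \left(- \frac{1}{9}\right) 3 i \sqrt{110} = - 16835 \left(- \frac{i \sqrt{110}}{12}\right) = \frac{16835 i \sqrt{110}}{12}$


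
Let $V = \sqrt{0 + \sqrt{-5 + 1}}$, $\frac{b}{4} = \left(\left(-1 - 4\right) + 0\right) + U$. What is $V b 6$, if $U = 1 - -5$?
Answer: $24 + 24 i \approx 24.0 + 24.0 i$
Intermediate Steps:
$U = 6$ ($U = 1 + 5 = 6$)
$b = 4$ ($b = 4 \left(\left(\left(-1 - 4\right) + 0\right) + 6\right) = 4 \left(\left(-5 + 0\right) + 6\right) = 4 \left(-5 + 6\right) = 4 \cdot 1 = 4$)
$V = 1 + i$ ($V = \sqrt{0 + \sqrt{-4}} = \sqrt{0 + 2 i} = \sqrt{2 i} = 1 + i \approx 1.0 + 1.0 i$)
$V b 6 = \left(1 + i\right) 4 \cdot 6 = \left(4 + 4 i\right) 6 = 24 + 24 i$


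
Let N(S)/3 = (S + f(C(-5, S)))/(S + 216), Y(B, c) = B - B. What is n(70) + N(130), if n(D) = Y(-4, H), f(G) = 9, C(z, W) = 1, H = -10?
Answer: 417/346 ≈ 1.2052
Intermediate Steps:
Y(B, c) = 0
N(S) = 3*(9 + S)/(216 + S) (N(S) = 3*((S + 9)/(S + 216)) = 3*((9 + S)/(216 + S)) = 3*(9 + S)/(216 + S))
n(D) = 0
n(70) + N(130) = 0 + 3*(9 + 130)/(216 + 130) = 0 + 3*139/346 = 0 + 3*(1/346)*139 = 0 + 417/346 = 417/346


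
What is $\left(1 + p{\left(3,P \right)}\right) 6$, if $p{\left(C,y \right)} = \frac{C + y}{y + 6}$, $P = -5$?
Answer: $-6$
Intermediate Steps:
$p{\left(C,y \right)} = \frac{C + y}{6 + y}$
$\left(1 + p{\left(3,P \right)}\right) 6 = \left(1 + \frac{3 - 5}{6 - 5}\right) 6 = \left(1 + 1^{-1} \left(-2\right)\right) 6 = \left(1 + 1 \left(-2\right)\right) 6 = \left(1 - 2\right) 6 = \left(-1\right) 6 = -6$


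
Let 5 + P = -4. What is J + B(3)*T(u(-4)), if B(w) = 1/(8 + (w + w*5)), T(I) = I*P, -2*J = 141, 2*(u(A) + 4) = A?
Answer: -1779/26 ≈ -68.423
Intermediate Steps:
u(A) = -4 + A/2
P = -9 (P = -5 - 4 = -9)
J = -141/2 (J = -1/2*141 = -141/2 ≈ -70.500)
T(I) = -9*I (T(I) = I*(-9) = -9*I)
B(w) = 1/(8 + 6*w) (B(w) = 1/(8 + (w + 5*w)) = 1/(8 + 6*w))
J + B(3)*T(u(-4)) = -141/2 + (1/(2*(4 + 3*3)))*(-9*(-4 + (1/2)*(-4))) = -141/2 + (1/(2*(4 + 9)))*(-9*(-4 - 2)) = -141/2 + ((1/2)/13)*(-9*(-6)) = -141/2 + ((1/2)*(1/13))*54 = -141/2 + (1/26)*54 = -141/2 + 27/13 = -1779/26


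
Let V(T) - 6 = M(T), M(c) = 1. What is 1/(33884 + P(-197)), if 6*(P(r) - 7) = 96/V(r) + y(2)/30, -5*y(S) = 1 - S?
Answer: 6300/213527707 ≈ 2.9504e-5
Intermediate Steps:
y(S) = -⅕ + S/5 (y(S) = -(1 - S)/5 = -⅕ + S/5)
V(T) = 7 (V(T) = 6 + 1 = 7)
P(r) = 58507/6300 (P(r) = 7 + (96/7 + (-⅕ + (⅕)*2)/30)/6 = 7 + (96*(⅐) + (-⅕ + ⅖)*(1/30))/6 = 7 + (96/7 + (⅕)*(1/30))/6 = 7 + (96/7 + 1/150)/6 = 7 + (⅙)*(14407/1050) = 7 + 14407/6300 = 58507/6300)
1/(33884 + P(-197)) = 1/(33884 + 58507/6300) = 1/(213527707/6300) = 6300/213527707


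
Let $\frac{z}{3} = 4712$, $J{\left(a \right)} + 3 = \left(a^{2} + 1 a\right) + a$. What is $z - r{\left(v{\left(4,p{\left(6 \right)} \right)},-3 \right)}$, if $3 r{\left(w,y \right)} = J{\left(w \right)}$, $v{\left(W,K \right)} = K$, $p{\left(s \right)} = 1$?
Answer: $14136$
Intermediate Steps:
$J{\left(a \right)} = -3 + a^{2} + 2 a$ ($J{\left(a \right)} = -3 + \left(\left(a^{2} + 1 a\right) + a\right) = -3 + \left(\left(a^{2} + a\right) + a\right) = -3 + \left(\left(a + a^{2}\right) + a\right) = -3 + \left(a^{2} + 2 a\right) = -3 + a^{2} + 2 a$)
$r{\left(w,y \right)} = -1 + \frac{w^{2}}{3} + \frac{2 w}{3}$ ($r{\left(w,y \right)} = \frac{-3 + w^{2} + 2 w}{3} = -1 + \frac{w^{2}}{3} + \frac{2 w}{3}$)
$z = 14136$ ($z = 3 \cdot 4712 = 14136$)
$z - r{\left(v{\left(4,p{\left(6 \right)} \right)},-3 \right)} = 14136 - \left(-1 + \frac{1^{2}}{3} + \frac{2}{3} \cdot 1\right) = 14136 - \left(-1 + \frac{1}{3} \cdot 1 + \frac{2}{3}\right) = 14136 - \left(-1 + \frac{1}{3} + \frac{2}{3}\right) = 14136 - 0 = 14136 + 0 = 14136$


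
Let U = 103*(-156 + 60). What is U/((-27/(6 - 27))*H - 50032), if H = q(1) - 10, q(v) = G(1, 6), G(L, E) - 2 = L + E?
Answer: 69216/350233 ≈ 0.19763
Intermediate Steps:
G(L, E) = 2 + E + L (G(L, E) = 2 + (L + E) = 2 + (E + L) = 2 + E + L)
q(v) = 9 (q(v) = 2 + 6 + 1 = 9)
H = -1 (H = 9 - 10 = -1)
U = -9888 (U = 103*(-96) = -9888)
U/((-27/(6 - 27))*H - 50032) = -9888/(-27/(6 - 27)*(-1) - 50032) = -9888/(-27/(-21)*(-1) - 50032) = -9888/(-27*(-1/21)*(-1) - 50032) = -9888/((9/7)*(-1) - 50032) = -9888/(-9/7 - 50032) = -9888/(-350233/7) = -9888*(-7/350233) = 69216/350233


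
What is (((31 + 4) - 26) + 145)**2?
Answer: 23716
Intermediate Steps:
(((31 + 4) - 26) + 145)**2 = ((35 - 26) + 145)**2 = (9 + 145)**2 = 154**2 = 23716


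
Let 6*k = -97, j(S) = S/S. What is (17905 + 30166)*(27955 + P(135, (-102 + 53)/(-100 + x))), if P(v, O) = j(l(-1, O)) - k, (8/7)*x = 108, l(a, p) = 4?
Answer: 8067900143/6 ≈ 1.3446e+9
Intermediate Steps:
x = 189/2 (x = (7/8)*108 = 189/2 ≈ 94.500)
j(S) = 1
k = -97/6 (k = (1/6)*(-97) = -97/6 ≈ -16.167)
P(v, O) = 103/6 (P(v, O) = 1 - 1*(-97/6) = 1 + 97/6 = 103/6)
(17905 + 30166)*(27955 + P(135, (-102 + 53)/(-100 + x))) = (17905 + 30166)*(27955 + 103/6) = 48071*(167833/6) = 8067900143/6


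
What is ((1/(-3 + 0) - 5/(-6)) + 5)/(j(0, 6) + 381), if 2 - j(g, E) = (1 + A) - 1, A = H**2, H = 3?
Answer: 1/68 ≈ 0.014706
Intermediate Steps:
A = 9 (A = 3**2 = 9)
j(g, E) = -7 (j(g, E) = 2 - ((1 + 9) - 1) = 2 - (10 - 1) = 2 - 1*9 = 2 - 9 = -7)
((1/(-3 + 0) - 5/(-6)) + 5)/(j(0, 6) + 381) = ((1/(-3 + 0) - 5/(-6)) + 5)/(-7 + 381) = ((1/(-3) - 5*(-1/6)) + 5)/374 = ((-1/3 + 5/6) + 5)/374 = (1/2 + 5)/374 = (1/374)*(11/2) = 1/68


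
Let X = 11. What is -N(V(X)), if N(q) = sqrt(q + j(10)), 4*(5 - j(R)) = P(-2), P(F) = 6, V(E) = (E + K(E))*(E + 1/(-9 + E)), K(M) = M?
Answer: -3*sqrt(114)/2 ≈ -16.016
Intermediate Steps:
V(E) = 2*E*(E + 1/(-9 + E)) (V(E) = (E + E)*(E + 1/(-9 + E)) = (2*E)*(E + 1/(-9 + E)) = 2*E*(E + 1/(-9 + E)))
j(R) = 7/2 (j(R) = 5 - 1/4*6 = 5 - 3/2 = 7/2)
N(q) = sqrt(7/2 + q) (N(q) = sqrt(q + 7/2) = sqrt(7/2 + q))
-N(V(X)) = -sqrt(14 + 4*(2*11*(1 + 11**2 - 9*11)/(-9 + 11)))/2 = -sqrt(14 + 4*(2*11*(1 + 121 - 99)/2))/2 = -sqrt(14 + 4*(2*11*(1/2)*23))/2 = -sqrt(14 + 4*253)/2 = -sqrt(14 + 1012)/2 = -sqrt(1026)/2 = -3*sqrt(114)/2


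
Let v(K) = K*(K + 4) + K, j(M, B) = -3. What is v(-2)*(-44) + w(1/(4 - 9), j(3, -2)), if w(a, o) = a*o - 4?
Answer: 1303/5 ≈ 260.60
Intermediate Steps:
v(K) = K + K*(4 + K) (v(K) = K*(4 + K) + K = K + K*(4 + K))
w(a, o) = -4 + a*o
v(-2)*(-44) + w(1/(4 - 9), j(3, -2)) = -2*(5 - 2)*(-44) + (-4 - 3/(4 - 9)) = -2*3*(-44) + (-4 - 3/(-5)) = -6*(-44) + (-4 - ⅕*(-3)) = 264 + (-4 + ⅗) = 264 - 17/5 = 1303/5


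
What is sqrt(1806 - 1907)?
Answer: I*sqrt(101) ≈ 10.05*I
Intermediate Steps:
sqrt(1806 - 1907) = sqrt(-101) = I*sqrt(101)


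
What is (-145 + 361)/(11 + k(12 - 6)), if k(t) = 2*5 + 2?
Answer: 216/23 ≈ 9.3913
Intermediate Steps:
k(t) = 12 (k(t) = 10 + 2 = 12)
(-145 + 361)/(11 + k(12 - 6)) = (-145 + 361)/(11 + 12) = 216/23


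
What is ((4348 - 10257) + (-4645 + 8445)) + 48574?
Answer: 46465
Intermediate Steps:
((4348 - 10257) + (-4645 + 8445)) + 48574 = (-5909 + 3800) + 48574 = -2109 + 48574 = 46465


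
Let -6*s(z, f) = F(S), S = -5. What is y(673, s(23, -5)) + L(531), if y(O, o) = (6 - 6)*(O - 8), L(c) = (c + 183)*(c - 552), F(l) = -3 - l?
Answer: -14994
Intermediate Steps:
L(c) = (-552 + c)*(183 + c) (L(c) = (183 + c)*(-552 + c) = (-552 + c)*(183 + c))
s(z, f) = -1/3 (s(z, f) = -(-3 - 1*(-5))/6 = -(-3 + 5)/6 = -1/6*2 = -1/3)
y(O, o) = 0 (y(O, o) = 0*(-8 + O) = 0)
y(673, s(23, -5)) + L(531) = 0 + (-101016 + 531**2 - 369*531) = 0 + (-101016 + 281961 - 195939) = 0 - 14994 = -14994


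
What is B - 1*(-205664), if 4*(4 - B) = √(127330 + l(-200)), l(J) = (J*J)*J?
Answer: 205668 - I*√7872670/4 ≈ 2.0567e+5 - 701.46*I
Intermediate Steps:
l(J) = J³ (l(J) = J²*J = J³)
B = 4 - I*√7872670/4 (B = 4 - √(127330 + (-200)³)/4 = 4 - √(127330 - 8000000)/4 = 4 - I*√7872670/4 ≈ 4.0 - 701.46*I)
B - 1*(-205664) = (4 - I*√7872670/4) - 1*(-205664) = (4 - I*√7872670/4) + 205664 = 205668 - I*√7872670/4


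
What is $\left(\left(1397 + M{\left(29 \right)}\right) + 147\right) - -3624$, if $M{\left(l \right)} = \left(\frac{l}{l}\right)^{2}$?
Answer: $5169$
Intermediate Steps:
$M{\left(l \right)} = 1$ ($M{\left(l \right)} = 1^{2} = 1$)
$\left(\left(1397 + M{\left(29 \right)}\right) + 147\right) - -3624 = \left(\left(1397 + 1\right) + 147\right) - -3624 = \left(1398 + 147\right) + 3624 = 1545 + 3624 = 5169$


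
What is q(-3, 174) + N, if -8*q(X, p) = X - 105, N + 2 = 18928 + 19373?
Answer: 76625/2 ≈ 38313.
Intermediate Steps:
N = 38299 (N = -2 + (18928 + 19373) = -2 + 38301 = 38299)
q(X, p) = 105/8 - X/8 (q(X, p) = -(X - 105)/8 = -(-105 + X)/8 = 105/8 - X/8)
q(-3, 174) + N = (105/8 - ⅛*(-3)) + 38299 = (105/8 + 3/8) + 38299 = 27/2 + 38299 = 76625/2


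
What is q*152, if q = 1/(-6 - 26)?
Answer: -19/4 ≈ -4.7500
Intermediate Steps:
q = -1/32 (q = 1/(-32) = -1/32 ≈ -0.031250)
q*152 = -1/32*152 = -19/4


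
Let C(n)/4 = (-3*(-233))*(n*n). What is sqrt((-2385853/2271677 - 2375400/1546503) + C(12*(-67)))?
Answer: sqrt(2478571491006878572401231386363063)/1171051765177 ≈ 42513.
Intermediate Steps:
C(n) = 2796*n**2 (C(n) = 4*((-3*(-233))*(n*n)) = 4*(699*n**2) = 2796*n**2)
sqrt((-2385853/2271677 - 2375400/1546503) + C(12*(-67))) = sqrt((-2385853/2271677 - 2375400/1546503) + 2796*(12*(-67))**2) = sqrt((-2385853*1/2271677 - 2375400*1/1546503) + 2796*(-804)**2) = sqrt((-2385853/2271677 - 791800/515501) + 2796*646416) = sqrt(-3028623455953/1171051765177 + 1807379136) = sqrt(2116534524528257691119/1171051765177) = sqrt(2478571491006878572401231386363063)/1171051765177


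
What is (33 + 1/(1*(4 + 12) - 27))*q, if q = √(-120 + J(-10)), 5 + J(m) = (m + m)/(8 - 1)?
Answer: 362*I*√6265/77 ≈ 372.12*I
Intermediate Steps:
J(m) = -5 + 2*m/7 (J(m) = -5 + (m + m)/(8 - 1) = -5 + (2*m)/7 = -5 + (2*m)*(⅐) = -5 + 2*m/7)
q = I*√6265/7 (q = √(-120 + (-5 + (2/7)*(-10))) = √(-120 + (-5 - 20/7)) = √(-120 - 55/7) = √(-895/7) = I*√6265/7 ≈ 11.307*I)
(33 + 1/(1*(4 + 12) - 27))*q = (33 + 1/(1*(4 + 12) - 27))*(I*√6265/7) = (33 + 1/(1*16 - 27))*(I*√6265/7) = (33 + 1/(16 - 27))*(I*√6265/7) = (33 + 1/(-11))*(I*√6265/7) = (33 - 1/11)*(I*√6265/7) = 362*(I*√6265/7)/11 = 362*I*√6265/77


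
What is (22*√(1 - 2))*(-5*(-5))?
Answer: 550*I ≈ 550.0*I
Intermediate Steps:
(22*√(1 - 2))*(-5*(-5)) = (22*√(-1))*25 = (22*I)*25 = 550*I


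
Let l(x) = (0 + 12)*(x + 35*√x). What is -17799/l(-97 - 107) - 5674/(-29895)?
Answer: 209799619/170879820 + 12215*I*√51/34296 ≈ 1.2278 + 2.5435*I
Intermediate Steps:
l(x) = 12*x + 420*√x (l(x) = 12*(x + 35*√x) = 12*x + 420*√x)
-17799/l(-97 - 107) - 5674/(-29895) = -17799/(12*(-97 - 107) + 420*√(-97 - 107)) - 5674/(-29895) = -17799/(12*(-204) + 420*√(-204)) - 5674*(-1/29895) = -17799/(-2448 + 420*(2*I*√51)) + 5674/29895 = -17799/(-2448 + 840*I*√51) + 5674/29895 = 5674/29895 - 17799/(-2448 + 840*I*√51)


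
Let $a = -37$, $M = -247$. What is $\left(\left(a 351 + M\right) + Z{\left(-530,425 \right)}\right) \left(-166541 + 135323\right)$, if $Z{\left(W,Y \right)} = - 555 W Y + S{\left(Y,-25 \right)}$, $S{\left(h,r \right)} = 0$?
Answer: $-3902266108488$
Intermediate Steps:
$Z{\left(W,Y \right)} = - 555 W Y$ ($Z{\left(W,Y \right)} = - 555 W Y + 0 = - 555 W Y$)
$\left(\left(a 351 + M\right) + Z{\left(-530,425 \right)}\right) \left(-166541 + 135323\right) = \left(\left(\left(-37\right) 351 - 247\right) - \left(-294150\right) 425\right) \left(-166541 + 135323\right) = \left(\left(-12987 - 247\right) + 125013750\right) \left(-31218\right) = \left(-13234 + 125013750\right) \left(-31218\right) = 125000516 \left(-31218\right) = -3902266108488$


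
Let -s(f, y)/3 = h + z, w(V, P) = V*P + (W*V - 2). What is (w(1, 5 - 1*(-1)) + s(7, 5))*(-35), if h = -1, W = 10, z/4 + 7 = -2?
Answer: -4375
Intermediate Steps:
z = -36 (z = -28 + 4*(-2) = -28 - 8 = -36)
w(V, P) = -2 + 10*V + P*V (w(V, P) = V*P + (10*V - 2) = P*V + (-2 + 10*V) = -2 + 10*V + P*V)
s(f, y) = 111 (s(f, y) = -3*(-1 - 36) = -3*(-37) = 111)
(w(1, 5 - 1*(-1)) + s(7, 5))*(-35) = ((-2 + 10*1 + (5 - 1*(-1))*1) + 111)*(-35) = ((-2 + 10 + (5 + 1)*1) + 111)*(-35) = ((-2 + 10 + 6*1) + 111)*(-35) = ((-2 + 10 + 6) + 111)*(-35) = (14 + 111)*(-35) = 125*(-35) = -4375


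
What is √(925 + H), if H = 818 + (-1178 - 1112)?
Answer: I*√547 ≈ 23.388*I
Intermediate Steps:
H = -1472 (H = 818 - 2290 = -1472)
√(925 + H) = √(925 - 1472) = √(-547) = I*√547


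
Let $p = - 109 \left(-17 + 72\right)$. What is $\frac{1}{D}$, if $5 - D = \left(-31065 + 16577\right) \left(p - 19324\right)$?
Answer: $- \frac{1}{366821667} \approx -2.7261 \cdot 10^{-9}$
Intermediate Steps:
$p = -5995$ ($p = \left(-109\right) 55 = -5995$)
$D = -366821667$ ($D = 5 - \left(-31065 + 16577\right) \left(-5995 - 19324\right) = 5 - \left(-14488\right) \left(-25319\right) = 5 - 366821672 = -366821667$)
$\frac{1}{D} = \frac{1}{-366821667} = - \frac{1}{366821667}$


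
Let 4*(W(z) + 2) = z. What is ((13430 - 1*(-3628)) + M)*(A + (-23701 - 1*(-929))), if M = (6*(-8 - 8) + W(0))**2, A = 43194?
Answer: 544491364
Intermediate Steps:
W(z) = -2 + z/4
M = 9604 (M = (6*(-8 - 8) + (-2 + (1/4)*0))**2 = (6*(-16) + (-2 + 0))**2 = (-96 - 2)**2 = (-98)**2 = 9604)
((13430 - 1*(-3628)) + M)*(A + (-23701 - 1*(-929))) = ((13430 - 1*(-3628)) + 9604)*(43194 + (-23701 - 1*(-929))) = ((13430 + 3628) + 9604)*(43194 + (-23701 + 929)) = (17058 + 9604)*(43194 - 22772) = 26662*20422 = 544491364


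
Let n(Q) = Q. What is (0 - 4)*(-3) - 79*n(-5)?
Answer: 407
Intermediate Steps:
(0 - 4)*(-3) - 79*n(-5) = (0 - 4)*(-3) - 79*(-5) = -4*(-3) + 395 = 12 + 395 = 407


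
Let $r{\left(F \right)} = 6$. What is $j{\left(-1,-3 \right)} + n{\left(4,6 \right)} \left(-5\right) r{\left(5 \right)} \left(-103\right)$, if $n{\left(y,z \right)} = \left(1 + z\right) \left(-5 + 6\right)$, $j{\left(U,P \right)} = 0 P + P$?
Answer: $21627$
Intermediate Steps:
$j{\left(U,P \right)} = P$ ($j{\left(U,P \right)} = 0 + P = P$)
$n{\left(y,z \right)} = 1 + z$ ($n{\left(y,z \right)} = \left(1 + z\right) 1 = 1 + z$)
$j{\left(-1,-3 \right)} + n{\left(4,6 \right)} \left(-5\right) r{\left(5 \right)} \left(-103\right) = -3 + \left(1 + 6\right) \left(-5\right) 6 \left(-103\right) = -3 + 7 \left(-5\right) 6 \left(-103\right) = -3 + \left(-35\right) 6 \left(-103\right) = -3 - -21630 = -3 + 21630 = 21627$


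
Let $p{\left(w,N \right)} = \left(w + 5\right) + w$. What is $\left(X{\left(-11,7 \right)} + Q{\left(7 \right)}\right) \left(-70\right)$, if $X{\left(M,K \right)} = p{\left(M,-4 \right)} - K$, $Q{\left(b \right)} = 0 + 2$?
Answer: $1540$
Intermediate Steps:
$p{\left(w,N \right)} = 5 + 2 w$ ($p{\left(w,N \right)} = \left(5 + w\right) + w = 5 + 2 w$)
$Q{\left(b \right)} = 2$
$X{\left(M,K \right)} = 5 - K + 2 M$ ($X{\left(M,K \right)} = \left(5 + 2 M\right) - K = 5 - K + 2 M$)
$\left(X{\left(-11,7 \right)} + Q{\left(7 \right)}\right) \left(-70\right) = \left(\left(5 - 7 + 2 \left(-11\right)\right) + 2\right) \left(-70\right) = \left(\left(5 - 7 - 22\right) + 2\right) \left(-70\right) = \left(-24 + 2\right) \left(-70\right) = \left(-22\right) \left(-70\right) = 1540$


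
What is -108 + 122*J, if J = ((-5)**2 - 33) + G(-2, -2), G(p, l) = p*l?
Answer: -596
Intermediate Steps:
G(p, l) = l*p
J = -4 (J = ((-5)**2 - 33) - 2*(-2) = (25 - 33) + 4 = -8 + 4 = -4)
-108 + 122*J = -108 + 122*(-4) = -108 - 488 = -596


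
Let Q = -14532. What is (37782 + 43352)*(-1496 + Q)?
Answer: -1300415752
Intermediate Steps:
(37782 + 43352)*(-1496 + Q) = (37782 + 43352)*(-1496 - 14532) = 81134*(-16028) = -1300415752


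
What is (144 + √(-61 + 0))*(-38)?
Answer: -5472 - 38*I*√61 ≈ -5472.0 - 296.79*I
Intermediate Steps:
(144 + √(-61 + 0))*(-38) = (144 + √(-61))*(-38) = (144 + I*√61)*(-38) = -5472 - 38*I*√61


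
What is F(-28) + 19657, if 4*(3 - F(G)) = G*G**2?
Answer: 25148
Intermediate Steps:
F(G) = 3 - G**3/4 (F(G) = 3 - G*G**2/4 = 3 - G**3/4)
F(-28) + 19657 = (3 - 1/4*(-28)**3) + 19657 = (3 - 1/4*(-21952)) + 19657 = (3 + 5488) + 19657 = 5491 + 19657 = 25148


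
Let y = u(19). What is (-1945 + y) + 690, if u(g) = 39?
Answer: -1216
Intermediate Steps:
y = 39
(-1945 + y) + 690 = (-1945 + 39) + 690 = -1906 + 690 = -1216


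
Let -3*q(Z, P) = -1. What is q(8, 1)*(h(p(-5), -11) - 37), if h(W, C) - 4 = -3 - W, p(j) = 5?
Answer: -41/3 ≈ -13.667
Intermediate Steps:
h(W, C) = 1 - W (h(W, C) = 4 + (-3 - W) = 1 - W)
q(Z, P) = ⅓ (q(Z, P) = -⅓*(-1) = ⅓)
q(8, 1)*(h(p(-5), -11) - 37) = ((1 - 1*5) - 37)/3 = ((1 - 5) - 37)/3 = (-4 - 37)/3 = (⅓)*(-41) = -41/3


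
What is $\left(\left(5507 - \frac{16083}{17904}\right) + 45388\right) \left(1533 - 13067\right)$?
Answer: $- \frac{1751645506233}{2984} \approx -5.8701 \cdot 10^{8}$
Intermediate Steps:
$\left(\left(5507 - \frac{16083}{17904}\right) + 45388\right) \left(1533 - 13067\right) = \left(\left(5507 - \frac{5361}{5968}\right) + 45388\right) \left(-11534\right) = \left(\frac{32860415}{5968} + 45388\right) \left(-11534\right) = \frac{303735999}{5968} \left(-11534\right) = - \frac{1751645506233}{2984}$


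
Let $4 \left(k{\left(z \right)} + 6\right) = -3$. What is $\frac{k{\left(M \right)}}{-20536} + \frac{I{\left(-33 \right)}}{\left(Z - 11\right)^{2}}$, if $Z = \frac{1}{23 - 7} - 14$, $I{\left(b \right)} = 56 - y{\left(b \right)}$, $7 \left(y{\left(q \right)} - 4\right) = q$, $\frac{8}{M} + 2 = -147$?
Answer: $\frac{8378547997}{91541848608} \approx 0.091527$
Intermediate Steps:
$M = - \frac{8}{149}$ ($M = \frac{8}{-2 - 147} = \frac{8}{-149} = 8 \left(- \frac{1}{149}\right) = - \frac{8}{149} \approx -0.053691$)
$y{\left(q \right)} = 4 + \frac{q}{7}$
$k{\left(z \right)} = - \frac{27}{4}$ ($k{\left(z \right)} = -6 + \frac{1}{4} \left(-3\right) = -6 - \frac{3}{4} = - \frac{27}{4}$)
$I{\left(b \right)} = 52 - \frac{b}{7}$ ($I{\left(b \right)} = 56 - \left(4 + \frac{b}{7}\right) = 52 - \frac{b}{7}$)
$Z = - \frac{223}{16}$ ($Z = \frac{1}{16} - 14 = - \frac{223}{16} \approx -13.938$)
$\frac{k{\left(M \right)}}{-20536} + \frac{I{\left(-33 \right)}}{\left(Z - 11\right)^{2}} = - \frac{27}{4 \left(-20536\right)} + \frac{52 - - \frac{33}{7}}{\left(- \frac{223}{16} - 11\right)^{2}} = \left(- \frac{27}{4}\right) \left(- \frac{1}{20536}\right) + \frac{52 + \frac{33}{7}}{\left(- \frac{399}{16}\right)^{2}} = \frac{27}{82144} + \frac{397}{7 \cdot \frac{159201}{256}} = \frac{27}{82144} + \frac{397}{7} \cdot \frac{256}{159201} = \frac{27}{82144} + \frac{101632}{1114407} = \frac{8378547997}{91541848608}$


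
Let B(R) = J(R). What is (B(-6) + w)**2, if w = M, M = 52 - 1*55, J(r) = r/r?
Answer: 4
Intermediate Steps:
J(r) = 1
B(R) = 1
M = -3 (M = 52 - 55 = -3)
w = -3
(B(-6) + w)**2 = (1 - 3)**2 = (-2)**2 = 4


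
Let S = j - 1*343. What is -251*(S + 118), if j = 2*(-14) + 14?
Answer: 59989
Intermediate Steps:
j = -14 (j = -28 + 14 = -14)
S = -357 (S = -14 - 1*343 = -14 - 343 = -357)
-251*(S + 118) = -251*(-357 + 118) = -251*(-239) = 59989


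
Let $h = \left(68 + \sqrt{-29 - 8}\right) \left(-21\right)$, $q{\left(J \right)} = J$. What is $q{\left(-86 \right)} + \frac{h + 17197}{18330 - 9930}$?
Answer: $- \frac{706631}{8400} - \frac{i \sqrt{37}}{400} \approx -84.123 - 0.015207 i$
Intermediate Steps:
$h = -1428 - 21 i \sqrt{37}$ ($h = \left(68 + \sqrt{-37}\right) \left(-21\right) = \left(68 + i \sqrt{37}\right) \left(-21\right) = -1428 - 21 i \sqrt{37} \approx -1428.0 - 127.74 i$)
$q{\left(-86 \right)} + \frac{h + 17197}{18330 - 9930} = -86 + \frac{\left(-1428 - 21 i \sqrt{37}\right) + 17197}{18330 - 9930} = -86 + \frac{15769 - 21 i \sqrt{37}}{8400} = -86 + \left(15769 - 21 i \sqrt{37}\right) \frac{1}{8400} = -86 + \left(\frac{15769}{8400} - \frac{i \sqrt{37}}{400}\right) = - \frac{706631}{8400} - \frac{i \sqrt{37}}{400}$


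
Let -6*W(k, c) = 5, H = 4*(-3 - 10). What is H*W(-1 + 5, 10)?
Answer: 130/3 ≈ 43.333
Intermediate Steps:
H = -52 (H = 4*(-13) = -52)
W(k, c) = -5/6 (W(k, c) = -1/6*5 = -5/6)
H*W(-1 + 5, 10) = -52*(-5/6) = 130/3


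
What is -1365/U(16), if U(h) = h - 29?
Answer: 105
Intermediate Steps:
U(h) = -29 + h
-1365/U(16) = -1365/(-29 + 16) = -1365/(-13) = -1365*(-1/13) = 105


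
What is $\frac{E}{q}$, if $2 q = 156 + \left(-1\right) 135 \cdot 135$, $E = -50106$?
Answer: $\frac{33404}{6023} \approx 5.5461$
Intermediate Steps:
$q = - \frac{18069}{2}$ ($q = \frac{156 + \left(-1\right) 135 \cdot 135}{2} = \frac{156 - 18225}{2} = \frac{1}{2} \left(-18069\right) = - \frac{18069}{2} \approx -9034.5$)
$\frac{E}{q} = - \frac{50106}{- \frac{18069}{2}} = \left(-50106\right) \left(- \frac{2}{18069}\right) = \frac{33404}{6023}$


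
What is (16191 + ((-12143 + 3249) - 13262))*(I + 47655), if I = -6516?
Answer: -245394135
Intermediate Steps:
(16191 + ((-12143 + 3249) - 13262))*(I + 47655) = (16191 + ((-12143 + 3249) - 13262))*(-6516 + 47655) = (16191 + (-8894 - 13262))*41139 = (16191 - 22156)*41139 = -5965*41139 = -245394135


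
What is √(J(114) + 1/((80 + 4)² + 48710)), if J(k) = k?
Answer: 5*√14180903438/55766 ≈ 10.677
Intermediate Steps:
√(J(114) + 1/((80 + 4)² + 48710)) = √(114 + 1/((80 + 4)² + 48710)) = √(114 + 1/(84² + 48710)) = √(114 + 1/(7056 + 48710)) = √(114 + 1/55766) = √(6357325/55766) = 5*√14180903438/55766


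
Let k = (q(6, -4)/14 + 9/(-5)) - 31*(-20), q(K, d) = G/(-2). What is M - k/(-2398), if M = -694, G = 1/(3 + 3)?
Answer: -1397418797/2014320 ≈ -693.74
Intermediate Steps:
G = 1/6 ≈ 0.16667
q(K, d) = -1/12 (q(K, d) = (1/6)/(-2) = (1/6)*(-1/2) = -1/12)
k = 519283/840 (k = (-1/12/14 + 9/(-5)) - 31*(-20) = (-1/12*1/14 + 9*(-1/5)) + 620 = (-1/168 - 9/5) + 620 = -1517/840 + 620 = 519283/840 ≈ 618.19)
M - k/(-2398) = -694 - 519283/(840*(-2398)) = -694 - 519283*(-1)/(840*2398) = -694 - 1*(-519283/2014320) = -694 + 519283/2014320 = -1397418797/2014320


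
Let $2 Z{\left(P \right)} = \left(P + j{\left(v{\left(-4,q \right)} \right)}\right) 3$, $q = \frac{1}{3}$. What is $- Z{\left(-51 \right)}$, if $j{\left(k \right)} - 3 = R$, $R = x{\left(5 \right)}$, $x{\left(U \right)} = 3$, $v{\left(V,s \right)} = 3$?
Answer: $\frac{135}{2} \approx 67.5$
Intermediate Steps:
$q = \frac{1}{3} \approx 0.33333$
$R = 3$
$j{\left(k \right)} = 6$ ($j{\left(k \right)} = 3 + 3 = 6$)
$Z{\left(P \right)} = 9 + \frac{3 P}{2}$ ($Z{\left(P \right)} = \frac{\left(P + 6\right) 3}{2} = \frac{\left(6 + P\right) 3}{2} = \frac{18 + 3 P}{2} = 9 + \frac{3 P}{2}$)
$- Z{\left(-51 \right)} = - (9 + \frac{3}{2} \left(-51\right)) = - (9 - \frac{153}{2}) = \left(-1\right) \left(- \frac{135}{2}\right) = \frac{135}{2}$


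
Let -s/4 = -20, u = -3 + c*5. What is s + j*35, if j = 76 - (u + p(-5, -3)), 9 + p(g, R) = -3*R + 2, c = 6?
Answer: 1725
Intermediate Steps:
u = 27 (u = -3 + 6*5 = -3 + 30 = 27)
p(g, R) = -7 - 3*R (p(g, R) = -9 + (-3*R + 2) = -9 + (2 - 3*R) = -7 - 3*R)
s = 80 (s = -4*(-20) = 80)
j = 47 (j = 76 - (27 + (-7 - 3*(-3))) = 76 - (27 + (-7 + 9)) = 76 - (27 + 2) = 76 - 29 = 47)
s + j*35 = 80 + 47*35 = 80 + 1645 = 1725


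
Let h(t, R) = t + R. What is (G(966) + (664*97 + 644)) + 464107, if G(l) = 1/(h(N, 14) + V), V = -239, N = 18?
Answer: 109535912/207 ≈ 5.2916e+5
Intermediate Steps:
h(t, R) = R + t
G(l) = -1/207 (G(l) = 1/((14 + 18) - 239) = 1/(32 - 239) = 1/(-207) = -1/207)
(G(966) + (664*97 + 644)) + 464107 = (-1/207 + (664*97 + 644)) + 464107 = (-1/207 + (64408 + 644)) + 464107 = (-1/207 + 65052) + 464107 = 13465763/207 + 464107 = 109535912/207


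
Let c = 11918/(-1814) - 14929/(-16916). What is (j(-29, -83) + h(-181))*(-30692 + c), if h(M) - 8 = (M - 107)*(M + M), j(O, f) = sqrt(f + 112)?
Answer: -12276795305321170/3835703 - 470988847745*sqrt(29)/15342812 ≈ -3.2008e+9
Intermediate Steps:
j(O, f) = sqrt(112 + f)
c = -87261841/15342812 (c = 11918*(-1/1814) - 14929*(-1/16916) = -5959/907 + 14929/16916 = -87261841/15342812 ≈ -5.6875)
h(M) = 8 + 2*M*(-107 + M) (h(M) = 8 + (M - 107)*(M + M) = 8 + (-107 + M)*(2*M) = 8 + 2*M*(-107 + M))
(j(-29, -83) + h(-181))*(-30692 + c) = (sqrt(112 - 83) + (8 - 214*(-181) + 2*(-181)**2))*(-30692 - 87261841/15342812) = (sqrt(29) + (8 + 38734 + 2*32761))*(-470988847745/15342812) = (sqrt(29) + (8 + 38734 + 65522))*(-470988847745/15342812) = (sqrt(29) + 104264)*(-470988847745/15342812) = (104264 + sqrt(29))*(-470988847745/15342812) = -12276795305321170/3835703 - 470988847745*sqrt(29)/15342812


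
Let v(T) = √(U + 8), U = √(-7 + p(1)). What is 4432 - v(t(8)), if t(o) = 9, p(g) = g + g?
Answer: 4432 - √(8 + I*√5) ≈ 4429.1 - 0.39155*I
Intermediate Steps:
p(g) = 2*g
U = I*√5 (U = √(-7 + 2*1) = √(-7 + 2) = √(-5) = I*√5 ≈ 2.2361*I)
v(T) = √(8 + I*√5) (v(T) = √(I*√5 + 8) = √(8 + I*√5))
4432 - v(t(8)) = 4432 - √(8 + I*√5)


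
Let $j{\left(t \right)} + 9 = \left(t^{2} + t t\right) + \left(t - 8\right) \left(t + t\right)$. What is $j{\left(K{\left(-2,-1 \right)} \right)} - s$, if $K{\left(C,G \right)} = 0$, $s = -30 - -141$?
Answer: $-120$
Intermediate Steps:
$s = 111$ ($s = -30 + 141 = 111$)
$j{\left(t \right)} = -9 + 2 t^{2} + 2 t \left(-8 + t\right)$ ($j{\left(t \right)} = -9 + \left(\left(t^{2} + t t\right) + \left(t - 8\right) \left(t + t\right)\right) = -9 + \left(\left(t^{2} + t^{2}\right) + \left(-8 + t\right) 2 t\right) = -9 + \left(2 t^{2} + 2 t \left(-8 + t\right)\right) = -9 + 2 t^{2} + 2 t \left(-8 + t\right)$)
$j{\left(K{\left(-2,-1 \right)} \right)} - s = \left(-9 - 0 + 4 \cdot 0^{2}\right) - 111 = \left(-9 + 0 + 4 \cdot 0\right) - 111 = \left(-9 + 0 + 0\right) - 111 = -9 - 111 = -120$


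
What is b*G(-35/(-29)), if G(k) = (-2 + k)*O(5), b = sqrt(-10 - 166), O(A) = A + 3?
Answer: -736*I*sqrt(11)/29 ≈ -84.174*I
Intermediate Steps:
O(A) = 3 + A
b = 4*I*sqrt(11) (b = sqrt(-176) = 4*I*sqrt(11) ≈ 13.266*I)
G(k) = -16 + 8*k (G(k) = (-2 + k)*(3 + 5) = (-2 + k)*8 = -16 + 8*k)
b*G(-35/(-29)) = (4*I*sqrt(11))*(-16 + 8*(-35/(-29))) = (4*I*sqrt(11))*(-16 + 8*(-35*(-1/29))) = (4*I*sqrt(11))*(-16 + 8*(35/29)) = (4*I*sqrt(11))*(-16 + 280/29) = (4*I*sqrt(11))*(-184/29) = -736*I*sqrt(11)/29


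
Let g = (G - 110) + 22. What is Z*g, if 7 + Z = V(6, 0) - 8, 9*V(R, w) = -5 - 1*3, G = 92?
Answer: -572/9 ≈ -63.556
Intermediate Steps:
V(R, w) = -8/9 (V(R, w) = (-5 - 1*3)/9 = (-5 - 3)/9 = (⅑)*(-8) = -8/9)
Z = -143/9 (Z = -7 + (-8/9 - 8) = -7 - 80/9 = -143/9 ≈ -15.889)
g = 4 (g = (92 - 110) + 22 = -18 + 22 = 4)
Z*g = -143/9*4 = -572/9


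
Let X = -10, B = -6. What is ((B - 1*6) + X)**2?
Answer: 484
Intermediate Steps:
((B - 1*6) + X)**2 = ((-6 - 1*6) - 10)**2 = ((-6 - 6) - 10)**2 = (-12 - 10)**2 = (-22)**2 = 484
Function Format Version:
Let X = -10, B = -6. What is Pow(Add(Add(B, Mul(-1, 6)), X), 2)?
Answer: 484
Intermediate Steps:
Pow(Add(Add(B, Mul(-1, 6)), X), 2) = Pow(Add(Add(-6, Mul(-1, 6)), -10), 2) = Pow(Add(Add(-6, -6), -10), 2) = Pow(Add(-12, -10), 2) = Pow(-22, 2) = 484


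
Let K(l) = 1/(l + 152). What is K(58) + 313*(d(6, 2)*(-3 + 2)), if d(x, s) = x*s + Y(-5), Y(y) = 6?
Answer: -1183139/210 ≈ -5634.0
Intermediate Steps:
d(x, s) = 6 + s*x (d(x, s) = x*s + 6 = s*x + 6 = 6 + s*x)
K(l) = 1/(152 + l)
K(58) + 313*(d(6, 2)*(-3 + 2)) = 1/(152 + 58) + 313*((6 + 2*6)*(-3 + 2)) = 1/210 + 313*((6 + 12)*(-1)) = 1/210 + 313*(18*(-1)) = 1/210 + 313*(-18) = 1/210 - 5634 = -1183139/210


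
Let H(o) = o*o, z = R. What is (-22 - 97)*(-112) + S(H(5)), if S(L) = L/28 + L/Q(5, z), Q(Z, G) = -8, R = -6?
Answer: 746243/56 ≈ 13326.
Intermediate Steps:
z = -6
H(o) = o²
S(L) = -5*L/56 (S(L) = L/28 + L/(-8) = L*(1/28) + L*(-⅛) = L/28 - L/8 = -5*L/56)
(-22 - 97)*(-112) + S(H(5)) = (-22 - 97)*(-112) - 5/56*5² = -119*(-112) - 5/56*25 = 13328 - 125/56 = 746243/56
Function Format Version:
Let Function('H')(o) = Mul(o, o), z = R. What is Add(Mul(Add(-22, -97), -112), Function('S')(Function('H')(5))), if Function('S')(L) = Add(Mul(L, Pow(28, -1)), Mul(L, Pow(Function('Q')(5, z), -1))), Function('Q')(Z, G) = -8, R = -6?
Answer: Rational(746243, 56) ≈ 13326.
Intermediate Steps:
z = -6
Function('H')(o) = Pow(o, 2)
Function('S')(L) = Mul(Rational(-5, 56), L) (Function('S')(L) = Add(Mul(L, Pow(28, -1)), Mul(L, Pow(-8, -1))) = Add(Mul(L, Rational(1, 28)), Mul(L, Rational(-1, 8))) = Add(Mul(Rational(1, 28), L), Mul(Rational(-1, 8), L)) = Mul(Rational(-5, 56), L))
Add(Mul(Add(-22, -97), -112), Function('S')(Function('H')(5))) = Add(Mul(Add(-22, -97), -112), Mul(Rational(-5, 56), Pow(5, 2))) = Add(Mul(-119, -112), Mul(Rational(-5, 56), 25)) = Add(13328, Rational(-125, 56)) = Rational(746243, 56)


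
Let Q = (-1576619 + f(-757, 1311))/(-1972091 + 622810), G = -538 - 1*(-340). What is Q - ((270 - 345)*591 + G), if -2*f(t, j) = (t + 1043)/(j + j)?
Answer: 157518261434147/3537814782 ≈ 44524.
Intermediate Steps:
f(t, j) = -(1043 + t)/(4*j) (f(t, j) = -(t + 1043)/(2*(j + j)) = -(1043 + t)/(2*(2*j)) = -(1043 + t)*1/(2*j)/2 = -(1043 + t)/(4*j))
G = -198 (G = -538 + 340 = -198)
Q = 4133895161/3537814782 (Q = (-1576619 + (¼)*(-1043 - 1*(-757))/1311)/(-1972091 + 622810) = (-1576619 + (¼)*(1/1311)*(-1043 + 757))/(-1349281) = (-1576619 + (¼)*(1/1311)*(-286))*(-1/1349281) = (-1576619 - 143/2622)*(-1/1349281) = -4133895161/2622*(-1/1349281) = 4133895161/3537814782 ≈ 1.1685)
Q - ((270 - 345)*591 + G) = 4133895161/3537814782 - ((270 - 345)*591 - 198) = 4133895161/3537814782 - (-75*591 - 198) = 4133895161/3537814782 - (-44325 - 198) = 4133895161/3537814782 - 1*(-44523) = 4133895161/3537814782 + 44523 = 157518261434147/3537814782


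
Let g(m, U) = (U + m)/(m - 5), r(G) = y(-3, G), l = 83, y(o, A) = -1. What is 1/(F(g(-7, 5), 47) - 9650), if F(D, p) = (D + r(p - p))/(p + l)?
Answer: -156/1505401 ≈ -0.00010363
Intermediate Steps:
r(G) = -1
g(m, U) = (U + m)/(-5 + m)
F(D, p) = (-1 + D)/(83 + p) (F(D, p) = (D - 1)/(p + 83) = (-1 + D)/(83 + p))
1/(F(g(-7, 5), 47) - 9650) = 1/((-1 + (5 - 7)/(-5 - 7))/(83 + 47) - 9650) = 1/((-1 - 2/(-12))/130 - 9650) = 1/((-1 - 1/12*(-2))/130 - 9650) = 1/((-1 + ⅙)/130 - 9650) = 1/((1/130)*(-⅚) - 9650) = 1/(-1/156 - 9650) = 1/(-1505401/156) = -156/1505401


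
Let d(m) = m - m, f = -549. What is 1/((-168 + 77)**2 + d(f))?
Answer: 1/8281 ≈ 0.00012076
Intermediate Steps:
d(m) = 0
1/((-168 + 77)**2 + d(f)) = 1/((-168 + 77)**2 + 0) = 1/((-91)**2 + 0) = 1/(8281 + 0) = 1/8281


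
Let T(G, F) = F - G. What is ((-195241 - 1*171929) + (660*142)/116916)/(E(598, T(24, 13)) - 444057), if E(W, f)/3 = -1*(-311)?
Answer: 894332375/1079339283 ≈ 0.82859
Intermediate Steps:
E(W, f) = 933 (E(W, f) = 3*(-1*(-311)) = 3*311 = 933)
((-195241 - 1*171929) + (660*142)/116916)/(E(598, T(24, 13)) - 444057) = ((-195241 - 1*171929) + (660*142)/116916)/(933 - 444057) = ((-195241 - 171929) + 93720*(1/116916))/(-443124) = (-367170 + 7810/9743)*(-1/443124) = -3577329500/9743*(-1/443124) = 894332375/1079339283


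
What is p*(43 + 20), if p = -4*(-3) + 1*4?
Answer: 1008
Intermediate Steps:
p = 16 (p = 12 + 4 = 16)
p*(43 + 20) = 16*(43 + 20) = 16*63 = 1008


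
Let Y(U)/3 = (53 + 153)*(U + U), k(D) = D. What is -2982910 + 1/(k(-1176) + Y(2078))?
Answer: -7657822005119/2567232 ≈ -2.9829e+6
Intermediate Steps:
Y(U) = 1236*U (Y(U) = 3*((53 + 153)*(U + U)) = 3*(206*(2*U)) = 3*(412*U) = 1236*U)
-2982910 + 1/(k(-1176) + Y(2078)) = -2982910 + 1/(-1176 + 1236*2078) = -2982910 + 1/(-1176 + 2568408) = -2982910 + 1/2567232 = -7657822005119/2567232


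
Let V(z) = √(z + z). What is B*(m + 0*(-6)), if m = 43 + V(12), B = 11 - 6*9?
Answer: -1849 - 86*√6 ≈ -2059.7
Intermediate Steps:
B = -43 (B = 11 - 54 = -43)
V(z) = √2*√z (V(z) = √(2*z) = √2*√z)
m = 43 + 2*√6 (m = 43 + √2*√12 = 43 + √2*(2*√3) = 43 + 2*√6 ≈ 47.899)
B*(m + 0*(-6)) = -43*((43 + 2*√6) + 0*(-6)) = -43*((43 + 2*√6) + 0) = -43*(43 + 2*√6) = -1849 - 86*√6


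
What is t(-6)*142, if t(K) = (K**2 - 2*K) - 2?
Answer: 6532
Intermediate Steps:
t(K) = -2 + K**2 - 2*K
t(-6)*142 = (-2 + (-6)**2 - 2*(-6))*142 = (-2 + 36 + 12)*142 = 46*142 = 6532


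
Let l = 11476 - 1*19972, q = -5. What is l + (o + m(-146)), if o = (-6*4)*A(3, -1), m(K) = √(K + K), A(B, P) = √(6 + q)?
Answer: -8520 + 2*I*√73 ≈ -8520.0 + 17.088*I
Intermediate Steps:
l = -8496 (l = 11476 - 19972 = -8496)
A(B, P) = 1 (A(B, P) = √(6 - 5) = √1 = 1)
m(K) = √2*√K (m(K) = √(2*K) = √2*√K)
o = -24 (o = -6*4*1 = -24*1 = -24)
l + (o + m(-146)) = -8496 + (-24 + √2*√(-146)) = -8496 + (-24 + √2*(I*√146)) = -8496 + (-24 + 2*I*√73) = -8520 + 2*I*√73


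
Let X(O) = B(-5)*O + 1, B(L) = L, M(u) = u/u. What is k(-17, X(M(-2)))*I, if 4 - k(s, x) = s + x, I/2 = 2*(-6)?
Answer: -600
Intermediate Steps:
M(u) = 1
I = -24 (I = 2*(2*(-6)) = 2*(-12) = -24)
X(O) = 1 - 5*O (X(O) = -5*O + 1 = 1 - 5*O)
k(s, x) = 4 - s - x (k(s, x) = 4 - (s + x) = 4 + (-s - x) = 4 - s - x)
k(-17, X(M(-2)))*I = (4 - 1*(-17) - (1 - 5*1))*(-24) = (4 + 17 - (1 - 5))*(-24) = (4 + 17 - 1*(-4))*(-24) = (4 + 17 + 4)*(-24) = 25*(-24) = -600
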